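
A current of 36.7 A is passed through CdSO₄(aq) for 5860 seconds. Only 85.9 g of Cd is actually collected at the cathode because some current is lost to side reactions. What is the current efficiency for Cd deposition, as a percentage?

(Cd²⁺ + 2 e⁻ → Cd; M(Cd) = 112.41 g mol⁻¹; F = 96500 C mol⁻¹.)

68.6 %

Q = I·t = 36.70 × 5860.0 = 215100 C; n(e⁻) = 215100/96500 = 2.229 mol.
Theoretical n(Cd) = n(e⁻)/2 = 1.114 mol, i.e. m_theo = 1.114 × 112.41 = 125.3 g.
Efficiency = m_actual / m_theo = 85.9 / 125.3 = 68.6 %.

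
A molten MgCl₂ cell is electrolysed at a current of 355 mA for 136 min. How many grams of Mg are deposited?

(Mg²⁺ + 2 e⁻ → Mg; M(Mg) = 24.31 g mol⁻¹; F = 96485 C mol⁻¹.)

Q = I·t = 0.3550 A × 8160.0 s = 2897 C.
n(e⁻) = Q/F = 2897 / 96485 = 0.03002 mol.
Mg²⁺ + 2 e⁻ → Mg, so n(Mg) = n(e⁻)/2 = 0.01501 mol.
m = n·M = 0.01501 × 24.31 = 0.365 g.

0.365 g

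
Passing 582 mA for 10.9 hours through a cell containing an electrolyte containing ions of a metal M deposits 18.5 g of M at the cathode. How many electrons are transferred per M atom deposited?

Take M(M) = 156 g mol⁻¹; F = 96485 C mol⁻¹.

2

Q = I·t = 0.5820 A × 39240 s = 22840 C, so n(e⁻) = 22840/96485 = 0.2367 mol.
n(M) deposited = 18.5 / 156 = 0.1186 mol.
Electrons per atom = n(e⁻)/n(M) = 0.2367 / 0.1186 = 2.00 ≈ 2, so the ion is M²⁺.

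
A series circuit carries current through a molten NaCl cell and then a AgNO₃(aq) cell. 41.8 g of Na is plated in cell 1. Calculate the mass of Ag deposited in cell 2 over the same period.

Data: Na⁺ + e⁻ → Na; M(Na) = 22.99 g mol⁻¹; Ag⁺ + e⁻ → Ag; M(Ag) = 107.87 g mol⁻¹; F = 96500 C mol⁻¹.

n(Na) = 41.8 / 22.99 = 1.818 mol.
Since Na⁺ + e⁻ → Na, n(e⁻) passed = 1 × 1.818 = 1.818 mol.
Cells in series carry the same charge, so the same 1.818 mol of electrons passes through cell 2.
Ag⁺ + e⁻ → Ag, so n(Ag) = 1.818 / 1 = 1.818 mol.
m(Ag) = 1.818 × 107.87 = 196 g.

196 g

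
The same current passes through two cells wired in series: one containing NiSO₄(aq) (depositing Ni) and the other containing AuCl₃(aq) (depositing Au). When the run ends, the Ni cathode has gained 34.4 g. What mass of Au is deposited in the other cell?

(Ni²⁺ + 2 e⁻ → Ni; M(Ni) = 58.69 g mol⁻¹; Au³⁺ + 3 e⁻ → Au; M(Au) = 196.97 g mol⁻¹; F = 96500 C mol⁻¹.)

77.0 g

n(Ni) = 34.4 / 58.69 = 0.5861 mol.
Since Ni²⁺ + 2 e⁻ → Ni, n(e⁻) passed = 2 × 0.5861 = 1.172 mol.
Cells in series carry the same charge, so the same 1.172 mol of electrons passes through cell 2.
Au³⁺ + 3 e⁻ → Au, so n(Au) = 1.172 / 3 = 0.3908 mol.
m(Au) = 0.3908 × 196.97 = 77.0 g.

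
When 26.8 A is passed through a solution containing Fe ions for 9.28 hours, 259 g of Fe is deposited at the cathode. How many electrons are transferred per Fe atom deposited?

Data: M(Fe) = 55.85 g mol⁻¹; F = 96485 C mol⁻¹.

Q = I·t = 26.80 A × 33408 s = 895300 C, so n(e⁻) = 895300/96485 = 9.280 mol.
n(Fe) deposited = 259 / 55.85 = 4.637 mol.
Electrons per atom = n(e⁻)/n(Fe) = 9.280 / 4.637 = 2.00 ≈ 2, so the ion is Fe²⁺.

2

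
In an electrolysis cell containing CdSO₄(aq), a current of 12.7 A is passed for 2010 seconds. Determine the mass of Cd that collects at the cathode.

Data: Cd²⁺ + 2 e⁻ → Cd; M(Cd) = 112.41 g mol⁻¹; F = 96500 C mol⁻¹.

14.9 g

Q = I·t = 12.70 A × 2010.0 s = 25530 C.
n(e⁻) = Q/F = 25530 / 96500 = 0.2645 mol.
Cd²⁺ + 2 e⁻ → Cd, so n(Cd) = n(e⁻)/2 = 0.1323 mol.
m = n·M = 0.1323 × 112.41 = 14.9 g.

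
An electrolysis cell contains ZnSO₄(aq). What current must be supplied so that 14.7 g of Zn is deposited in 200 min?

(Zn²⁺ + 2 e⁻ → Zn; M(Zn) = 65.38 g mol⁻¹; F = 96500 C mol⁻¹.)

3.62 A

n(Zn) = 14.7 / 65.38 = 0.2248 mol.
n(e⁻) = 2 × 0.2248 = 0.4497 mol.
Q = n(e⁻)·F = 0.4497 × 96500 = 43390 C.
I = Q/t = 43390 / 12000 s = 3.62 A.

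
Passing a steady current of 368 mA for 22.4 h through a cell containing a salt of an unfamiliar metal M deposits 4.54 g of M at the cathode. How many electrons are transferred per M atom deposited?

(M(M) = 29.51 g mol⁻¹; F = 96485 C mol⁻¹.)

Q = I·t = 0.3680 A × 80640 s = 29680 C, so n(e⁻) = 29680/96485 = 0.3076 mol.
n(M) deposited = 4.54 / 29.51 = 0.1538 mol.
Electrons per atom = n(e⁻)/n(M) = 0.3076 / 0.1538 = 2.00 ≈ 2, so the ion is M²⁺.

2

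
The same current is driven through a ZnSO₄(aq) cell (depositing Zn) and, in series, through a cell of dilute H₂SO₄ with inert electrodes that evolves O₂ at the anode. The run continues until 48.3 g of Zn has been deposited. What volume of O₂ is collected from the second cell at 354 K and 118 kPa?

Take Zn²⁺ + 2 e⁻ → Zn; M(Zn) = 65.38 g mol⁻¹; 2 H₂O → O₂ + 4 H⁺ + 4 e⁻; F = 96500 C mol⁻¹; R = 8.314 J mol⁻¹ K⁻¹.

n(Zn) = 48.3 / 65.38 = 0.7388 mol, so n(e⁻) = 2 × 0.7388 = 1.478 mol.
The cells are in series, so the same 1.478 mol of electrons passes through the second cell.
2 H₂O → O₂ + 4 H⁺ + 4 e⁻ — 4 mol e⁻ per mol O₂, so n(O₂) = 1.478/4 = 0.3694 mol.
V = nRT/P = (0.3694 × 8.314 × 354) / (118 × 10³) = 0.00921 m³ = 9.21 L.

9.21 L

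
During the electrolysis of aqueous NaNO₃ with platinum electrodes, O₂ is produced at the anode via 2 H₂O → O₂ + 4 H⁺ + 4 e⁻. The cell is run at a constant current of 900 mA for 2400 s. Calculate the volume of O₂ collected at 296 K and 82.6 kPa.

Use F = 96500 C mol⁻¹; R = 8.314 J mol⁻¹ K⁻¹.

Q = I·t = 0.9000 A × 2400.0 s = 2160 C.
n(e⁻) = Q/F = 2160 / 96500 = 0.02238 mol.
4 electrons are transferred per O₂ molecule, so n(O₂) = 0.02238 / 4 = 0.005596 mol.
V = nRT/P = (0.005596 × 8.314 × 296) / (82.6 × 10³ Pa) = 1.67 × 10⁻⁴ m³ = 0.167 L.

0.167 L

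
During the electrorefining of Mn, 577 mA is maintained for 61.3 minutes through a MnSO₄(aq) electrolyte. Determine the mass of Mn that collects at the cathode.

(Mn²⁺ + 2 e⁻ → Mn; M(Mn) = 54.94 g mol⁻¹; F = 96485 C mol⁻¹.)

0.604 g

Q = I·t = 0.5770 A × 3678.0 s = 2122 C.
n(e⁻) = Q/F = 2122 / 96485 = 0.02200 mol.
Mn²⁺ + 2 e⁻ → Mn, so n(Mn) = n(e⁻)/2 = 0.01100 mol.
m = n·M = 0.01100 × 54.94 = 0.604 g.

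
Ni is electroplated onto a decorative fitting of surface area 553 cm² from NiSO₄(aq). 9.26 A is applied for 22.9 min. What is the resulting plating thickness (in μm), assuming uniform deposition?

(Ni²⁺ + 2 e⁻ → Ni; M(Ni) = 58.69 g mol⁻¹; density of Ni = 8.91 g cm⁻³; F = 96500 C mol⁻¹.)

7.85 μm

Q = I·t = 9.260 × 1374.0 = 12720 C; n(e⁻) = 0.1318 mol.
n(Ni) = n(e⁻)/2 = 0.06592 mol, so m = 0.06592 × 58.69 = 3.869 g.
Volume = m/ρ = 3.869 / 8.91 = 0.4342 cm³.
Thickness = V/A = 0.4342 / 553 = 7.85 × 10⁻⁴ cm = 7.85 μm.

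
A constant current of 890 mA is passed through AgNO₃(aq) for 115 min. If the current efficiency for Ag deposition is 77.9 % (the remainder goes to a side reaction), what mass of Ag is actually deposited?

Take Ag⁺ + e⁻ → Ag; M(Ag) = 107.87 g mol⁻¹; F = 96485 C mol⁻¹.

5.35 g

Q = I·t = 0.8900 × 6900.0 = 6141 C.
n(e⁻) = 6141/96485 = 0.06365 mol; theoretically n(Ag) = 0.06365/1 = 0.06365 mol, m_theo = 6.866 g.
At 77.9 % efficiency, m_actual = 0.779 × 6.866 = 5.35 g.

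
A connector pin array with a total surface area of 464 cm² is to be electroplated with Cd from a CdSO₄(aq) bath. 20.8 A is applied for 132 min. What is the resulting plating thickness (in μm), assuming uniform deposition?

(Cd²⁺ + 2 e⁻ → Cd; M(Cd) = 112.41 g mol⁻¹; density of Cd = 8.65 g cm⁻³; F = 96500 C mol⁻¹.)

239 μm

Q = I·t = 20.80 × 7920.0 = 164700 C; n(e⁻) = 1.707 mol.
n(Cd) = n(e⁻)/2 = 0.8536 mol, so m = 0.8536 × 112.41 = 95.95 g.
Volume = m/ρ = 95.95 / 8.65 = 11.09 cm³.
Thickness = V/A = 11.09 / 464 = 0.0239 cm = 239 μm.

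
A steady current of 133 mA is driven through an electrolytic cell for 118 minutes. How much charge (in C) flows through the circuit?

Q = I·t = 0.1330 A × 7080.0 s = 942 C.

942 C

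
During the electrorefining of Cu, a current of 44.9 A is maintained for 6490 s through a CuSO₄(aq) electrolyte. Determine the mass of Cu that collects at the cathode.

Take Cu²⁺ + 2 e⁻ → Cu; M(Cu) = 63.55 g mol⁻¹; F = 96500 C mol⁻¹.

96.0 g

Q = I·t = 44.90 A × 6490.0 s = 291400 C.
n(e⁻) = Q/F = 291400 / 96500 = 3.020 mol.
Cu²⁺ + 2 e⁻ → Cu, so n(Cu) = n(e⁻)/2 = 1.510 mol.
m = n·M = 1.510 × 63.55 = 96.0 g.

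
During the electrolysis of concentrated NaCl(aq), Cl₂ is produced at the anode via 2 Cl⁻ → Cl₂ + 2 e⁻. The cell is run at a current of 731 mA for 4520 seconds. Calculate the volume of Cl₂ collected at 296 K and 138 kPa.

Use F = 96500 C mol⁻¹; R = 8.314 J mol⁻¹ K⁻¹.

0.305 L

Q = I·t = 0.7310 A × 4520.0 s = 3304 C.
n(e⁻) = Q/F = 3304 / 96500 = 0.03424 mol.
2 electrons are transferred per Cl₂ molecule, so n(Cl₂) = 0.03424 / 2 = 0.01712 mol.
V = nRT/P = (0.01712 × 8.314 × 296) / (138 × 10³ Pa) = 3.05 × 10⁻⁴ m³ = 0.305 L.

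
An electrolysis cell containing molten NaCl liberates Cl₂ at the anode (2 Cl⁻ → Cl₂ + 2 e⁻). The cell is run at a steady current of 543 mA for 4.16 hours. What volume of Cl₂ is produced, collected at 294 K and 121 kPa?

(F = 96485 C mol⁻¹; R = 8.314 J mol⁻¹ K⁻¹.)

Q = I·t = 0.5430 A × 14976 s = 8132 C.
n(e⁻) = Q/F = 8132 / 96485 = 0.08428 mol.
2 electrons are transferred per Cl₂ molecule, so n(Cl₂) = 0.08428 / 2 = 0.04214 mol.
V = nRT/P = (0.04214 × 8.314 × 294) / (121 × 10³ Pa) = 8.51 × 10⁻⁴ m³ = 0.851 L.

0.851 L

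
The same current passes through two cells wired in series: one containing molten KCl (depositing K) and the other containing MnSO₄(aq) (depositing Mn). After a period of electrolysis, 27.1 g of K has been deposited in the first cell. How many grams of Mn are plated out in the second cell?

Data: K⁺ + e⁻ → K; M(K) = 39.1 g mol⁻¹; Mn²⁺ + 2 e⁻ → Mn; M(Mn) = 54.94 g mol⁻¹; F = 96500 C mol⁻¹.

19.0 g

n(K) = 27.1 / 39.1 = 0.6931 mol.
Since K⁺ + e⁻ → K, n(e⁻) passed = 1 × 0.6931 = 0.6931 mol.
Cells in series carry the same charge, so the same 0.6931 mol of electrons passes through cell 2.
Mn²⁺ + 2 e⁻ → Mn, so n(Mn) = 0.6931 / 2 = 0.3465 mol.
m(Mn) = 0.3465 × 54.94 = 19.0 g.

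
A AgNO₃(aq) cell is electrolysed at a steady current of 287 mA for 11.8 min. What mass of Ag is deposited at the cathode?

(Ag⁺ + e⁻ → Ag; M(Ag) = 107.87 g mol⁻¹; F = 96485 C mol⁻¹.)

0.227 g

Q = I·t = 0.2870 A × 708.00 s = 203.2 C.
n(e⁻) = Q/F = 203.2 / 96485 = 0.002106 mol.
Ag⁺ + e⁻ → Ag, so n(Ag) = n(e⁻)/1 = 0.002106 mol.
m = n·M = 0.002106 × 107.87 = 0.227 g.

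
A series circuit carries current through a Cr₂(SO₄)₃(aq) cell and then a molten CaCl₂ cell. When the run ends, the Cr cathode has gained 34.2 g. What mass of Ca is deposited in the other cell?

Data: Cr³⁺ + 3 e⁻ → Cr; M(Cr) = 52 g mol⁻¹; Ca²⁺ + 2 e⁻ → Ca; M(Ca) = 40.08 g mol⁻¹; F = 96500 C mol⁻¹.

39.5 g

n(Cr) = 34.2 / 52 = 0.6577 mol.
Since Cr³⁺ + 3 e⁻ → Cr, n(e⁻) passed = 3 × 0.6577 = 1.973 mol.
Cells in series carry the same charge, so the same 1.973 mol of electrons passes through cell 2.
Ca²⁺ + 2 e⁻ → Ca, so n(Ca) = 1.973 / 2 = 0.9865 mol.
m(Ca) = 0.9865 × 40.08 = 39.5 g.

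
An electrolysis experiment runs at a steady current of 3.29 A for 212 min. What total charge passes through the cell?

41800 C

Q = I·t = 3.290 A × 12720 s = 41800 C.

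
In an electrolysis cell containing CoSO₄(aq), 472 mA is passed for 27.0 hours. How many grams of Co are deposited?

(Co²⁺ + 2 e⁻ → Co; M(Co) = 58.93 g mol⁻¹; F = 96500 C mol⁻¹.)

Q = I·t = 0.4720 A × 97200 s = 45880 C.
n(e⁻) = Q/F = 45880 / 96500 = 0.4754 mol.
Co²⁺ + 2 e⁻ → Co, so n(Co) = n(e⁻)/2 = 0.2377 mol.
m = n·M = 0.2377 × 58.93 = 14.0 g.

14.0 g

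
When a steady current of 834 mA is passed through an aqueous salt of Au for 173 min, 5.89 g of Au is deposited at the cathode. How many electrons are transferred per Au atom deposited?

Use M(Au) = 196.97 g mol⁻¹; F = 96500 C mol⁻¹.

Q = I·t = 0.8340 A × 10380 s = 8657 C, so n(e⁻) = 8657/96500 = 0.08971 mol.
n(Au) deposited = 5.89 / 196.97 = 0.02990 mol.
Electrons per atom = n(e⁻)/n(Au) = 0.08971 / 0.02990 = 3.00 ≈ 3, so the ion is Au³⁺.

3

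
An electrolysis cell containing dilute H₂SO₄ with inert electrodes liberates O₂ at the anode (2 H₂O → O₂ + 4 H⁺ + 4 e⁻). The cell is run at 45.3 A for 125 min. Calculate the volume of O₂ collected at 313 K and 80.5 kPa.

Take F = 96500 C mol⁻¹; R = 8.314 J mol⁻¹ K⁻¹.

28.5 L

Q = I·t = 45.30 A × 7500.0 s = 339800 C.
n(e⁻) = Q/F = 339800 / 96500 = 3.521 mol.
4 electrons are transferred per O₂ molecule, so n(O₂) = 3.521 / 4 = 0.8802 mol.
V = nRT/P = (0.8802 × 8.314 × 313) / (80.5 × 10³ Pa) = 0.0285 m³ = 28.5 L.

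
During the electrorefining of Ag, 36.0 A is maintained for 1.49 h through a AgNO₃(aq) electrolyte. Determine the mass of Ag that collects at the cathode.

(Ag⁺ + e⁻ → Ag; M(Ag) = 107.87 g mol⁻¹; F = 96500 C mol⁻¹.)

216 g

Q = I·t = 36.00 A × 5364.0 s = 193100 C.
n(e⁻) = Q/F = 193100 / 96500 = 2.001 mol.
Ag⁺ + e⁻ → Ag, so n(Ag) = n(e⁻)/1 = 2.001 mol.
m = n·M = 2.001 × 107.87 = 216 g.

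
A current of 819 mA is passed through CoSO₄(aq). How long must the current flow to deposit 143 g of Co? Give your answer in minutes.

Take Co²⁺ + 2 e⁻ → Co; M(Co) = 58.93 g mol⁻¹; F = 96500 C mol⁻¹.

n(Co) = m/M = 143 / 58.93 = 2.427 mol.
Each Co atom requires 2 electrons, so n(e⁻) = 2 × 2.427 = 4.853 mol.
Q = n(e⁻)·F = 4.853 × 96500 = 468300 C.
t = Q/I = 468300 / 0.8190 A = 571800 s = 9530 min.

9530 min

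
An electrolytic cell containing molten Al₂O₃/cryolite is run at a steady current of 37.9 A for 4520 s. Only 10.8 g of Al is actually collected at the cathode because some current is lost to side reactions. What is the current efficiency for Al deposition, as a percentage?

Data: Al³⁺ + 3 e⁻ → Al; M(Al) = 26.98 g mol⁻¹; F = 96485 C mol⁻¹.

67.6 %

Q = I·t = 37.90 × 4520.0 = 171300 C; n(e⁻) = 171300/96485 = 1.775 mol.
Theoretical n(Al) = n(e⁻)/3 = 0.5918 mol, i.e. m_theo = 0.5918 × 26.98 = 15.97 g.
Efficiency = m_actual / m_theo = 10.8 / 15.97 = 67.6 %.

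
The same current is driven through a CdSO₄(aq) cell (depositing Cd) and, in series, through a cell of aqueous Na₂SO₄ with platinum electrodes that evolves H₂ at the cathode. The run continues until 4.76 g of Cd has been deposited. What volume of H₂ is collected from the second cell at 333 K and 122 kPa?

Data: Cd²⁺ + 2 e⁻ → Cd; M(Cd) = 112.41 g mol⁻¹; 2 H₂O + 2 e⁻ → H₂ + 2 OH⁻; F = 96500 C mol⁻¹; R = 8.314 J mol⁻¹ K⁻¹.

0.961 L

n(Cd) = 4.76 / 112.41 = 0.04234 mol, so n(e⁻) = 2 × 0.04234 = 0.08469 mol.
The cells are in series, so the same 0.08469 mol of electrons passes through the second cell.
2 H₂O + 2 e⁻ → H₂ + 2 OH⁻ — 2 mol e⁻ per mol H₂, so n(H₂) = 0.08469/2 = 0.04234 mol.
V = nRT/P = (0.04234 × 8.314 × 333) / (122 × 10³) = 9.61 × 10⁻⁴ m³ = 0.961 L.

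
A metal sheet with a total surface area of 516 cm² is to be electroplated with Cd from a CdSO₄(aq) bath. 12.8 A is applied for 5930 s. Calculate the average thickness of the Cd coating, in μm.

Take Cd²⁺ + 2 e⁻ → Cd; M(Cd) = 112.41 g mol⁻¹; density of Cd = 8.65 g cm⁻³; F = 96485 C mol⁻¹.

Q = I·t = 12.80 × 5930.0 = 75900 C; n(e⁻) = 0.7867 mol.
n(Cd) = n(e⁻)/2 = 0.3933 mol, so m = 0.3933 × 112.41 = 44.22 g.
Volume = m/ρ = 44.22 / 8.65 = 5.112 cm³.
Thickness = V/A = 5.112 / 516 = 0.00991 cm = 99.1 μm.

99.1 μm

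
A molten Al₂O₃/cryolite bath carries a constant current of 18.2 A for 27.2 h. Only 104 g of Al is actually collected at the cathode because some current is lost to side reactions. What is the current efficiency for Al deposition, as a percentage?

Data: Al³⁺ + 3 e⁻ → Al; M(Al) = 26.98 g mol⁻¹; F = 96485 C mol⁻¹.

Q = I·t = 18.20 × 97920 = 1782000 C; n(e⁻) = 1782000/96485 = 18.47 mol.
Theoretical n(Al) = n(e⁻)/3 = 6.157 mol, i.e. m_theo = 6.157 × 26.98 = 166.1 g.
Efficiency = m_actual / m_theo = 104 / 166.1 = 62.6 %.

62.6 %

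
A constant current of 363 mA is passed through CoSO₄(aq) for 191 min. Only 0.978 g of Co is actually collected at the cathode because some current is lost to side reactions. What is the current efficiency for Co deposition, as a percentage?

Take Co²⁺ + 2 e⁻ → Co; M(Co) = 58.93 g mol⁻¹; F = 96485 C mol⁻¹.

77.0 %

Q = I·t = 0.3630 × 11460 = 4160 C; n(e⁻) = 4160/96485 = 0.04312 mol.
Theoretical n(Co) = n(e⁻)/2 = 0.02156 mol, i.e. m_theo = 0.02156 × 58.93 = 1.270 g.
Efficiency = m_actual / m_theo = 0.978 / 1.270 = 77.0 %.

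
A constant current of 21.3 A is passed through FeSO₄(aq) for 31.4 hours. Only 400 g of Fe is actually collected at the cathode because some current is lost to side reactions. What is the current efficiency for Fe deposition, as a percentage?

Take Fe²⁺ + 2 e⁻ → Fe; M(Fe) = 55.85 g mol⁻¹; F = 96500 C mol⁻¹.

57.4 %

Q = I·t = 21.30 × 113040 = 2408000 C; n(e⁻) = 2408000/96500 = 24.95 mol.
Theoretical n(Fe) = n(e⁻)/2 = 12.48 mol, i.e. m_theo = 12.48 × 55.85 = 696.8 g.
Efficiency = m_actual / m_theo = 400 / 696.8 = 57.4 %.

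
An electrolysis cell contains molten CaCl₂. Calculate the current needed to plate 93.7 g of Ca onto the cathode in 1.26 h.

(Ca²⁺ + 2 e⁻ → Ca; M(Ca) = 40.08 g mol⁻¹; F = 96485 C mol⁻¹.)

99.5 A

n(Ca) = 93.7 / 40.08 = 2.338 mol.
n(e⁻) = 2 × 2.338 = 4.676 mol.
Q = n(e⁻)·F = 4.676 × 96485 = 451100 C.
I = Q/t = 451100 / 4536.0 s = 99.5 A.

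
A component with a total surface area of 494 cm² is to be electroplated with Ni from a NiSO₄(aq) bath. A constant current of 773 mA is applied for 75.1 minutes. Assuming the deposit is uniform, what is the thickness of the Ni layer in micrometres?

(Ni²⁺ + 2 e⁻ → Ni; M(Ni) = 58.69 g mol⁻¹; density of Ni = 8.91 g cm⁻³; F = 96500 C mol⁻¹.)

Q = I·t = 0.7730 × 4506.0 = 3483 C; n(e⁻) = 0.03609 mol.
n(Ni) = n(e⁻)/2 = 0.01805 mol, so m = 0.01805 × 58.69 = 1.059 g.
Volume = m/ρ = 1.059 / 8.91 = 0.1189 cm³.
Thickness = V/A = 0.1189 / 494 = 2.41 × 10⁻⁴ cm = 2.41 μm.

2.41 μm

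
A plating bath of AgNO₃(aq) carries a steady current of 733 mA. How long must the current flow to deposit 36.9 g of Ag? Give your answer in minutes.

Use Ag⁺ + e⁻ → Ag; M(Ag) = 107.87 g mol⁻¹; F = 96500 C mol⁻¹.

n(Ag) = m/M = 36.9 / 107.87 = 0.3421 mol.
Each Ag atom requires 1 electron, so n(e⁻) = 1 × 0.3421 = 0.3421 mol.
Q = n(e⁻)·F = 0.3421 × 96500 = 33010 C.
t = Q/I = 33010 / 0.7330 A = 45030 s = 751 min.

751 min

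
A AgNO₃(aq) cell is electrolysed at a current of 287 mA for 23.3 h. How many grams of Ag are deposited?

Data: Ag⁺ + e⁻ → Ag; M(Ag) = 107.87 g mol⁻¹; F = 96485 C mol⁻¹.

Q = I·t = 0.2870 A × 83880 s = 24070 C.
n(e⁻) = Q/F = 24070 / 96485 = 0.2495 mol.
Ag⁺ + e⁻ → Ag, so n(Ag) = n(e⁻)/1 = 0.2495 mol.
m = n·M = 0.2495 × 107.87 = 26.9 g.

26.9 g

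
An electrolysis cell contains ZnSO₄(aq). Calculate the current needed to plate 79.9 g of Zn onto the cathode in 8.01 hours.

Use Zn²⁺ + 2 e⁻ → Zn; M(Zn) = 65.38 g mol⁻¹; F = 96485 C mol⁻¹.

n(Zn) = 79.9 / 65.38 = 1.222 mol.
n(e⁻) = 2 × 1.222 = 2.444 mol.
Q = n(e⁻)·F = 2.444 × 96485 = 235800 C.
I = Q/t = 235800 / 28836 s = 8.18 A.

8.18 A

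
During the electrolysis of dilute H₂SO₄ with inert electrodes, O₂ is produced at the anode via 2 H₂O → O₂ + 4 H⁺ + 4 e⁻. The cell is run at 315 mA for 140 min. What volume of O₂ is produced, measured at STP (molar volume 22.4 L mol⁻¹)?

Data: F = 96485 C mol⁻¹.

Q = I·t = 0.3150 A × 8400.0 s = 2646 C.
n(e⁻) = Q/F = 2646 / 96485 = 0.02742 mol.
4 electrons are transferred per O₂ molecule, so n(O₂) = 0.02742 / 4 = 0.006856 mol.
V = n × V_m = 0.006856 × 22.4 = 0.154 L.

0.154 L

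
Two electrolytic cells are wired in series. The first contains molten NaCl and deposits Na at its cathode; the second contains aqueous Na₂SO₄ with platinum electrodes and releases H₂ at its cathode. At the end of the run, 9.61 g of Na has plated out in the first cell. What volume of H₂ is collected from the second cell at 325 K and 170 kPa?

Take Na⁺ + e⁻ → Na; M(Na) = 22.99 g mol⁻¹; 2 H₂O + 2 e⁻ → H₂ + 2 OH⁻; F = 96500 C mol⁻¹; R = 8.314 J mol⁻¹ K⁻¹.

3.32 L

n(Na) = 9.61 / 22.99 = 0.4180 mol, so n(e⁻) = 1 × 0.4180 = 0.4180 mol.
The cells are in series, so the same 0.4180 mol of electrons passes through the second cell.
2 H₂O + 2 e⁻ → H₂ + 2 OH⁻ — 2 mol e⁻ per mol H₂, so n(H₂) = 0.4180/2 = 0.2090 mol.
V = nRT/P = (0.2090 × 8.314 × 325) / (170 × 10³) = 0.00332 m³ = 3.32 L.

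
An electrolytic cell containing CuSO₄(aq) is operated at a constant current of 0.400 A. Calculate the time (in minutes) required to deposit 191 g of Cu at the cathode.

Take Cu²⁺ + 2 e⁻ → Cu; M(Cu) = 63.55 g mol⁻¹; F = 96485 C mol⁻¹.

n(Cu) = m/M = 191 / 63.55 = 3.006 mol.
Each Cu atom requires 2 electrons, so n(e⁻) = 2 × 3.006 = 6.011 mol.
Q = n(e⁻)·F = 6.011 × 96485 = 580000 C.
t = Q/I = 580000 / 0.4000 A = 1450000 s = 24200 min.

24200 min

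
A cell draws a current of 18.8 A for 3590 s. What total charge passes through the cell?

67500 C

Q = I·t = 18.80 A × 3590.0 s = 67500 C.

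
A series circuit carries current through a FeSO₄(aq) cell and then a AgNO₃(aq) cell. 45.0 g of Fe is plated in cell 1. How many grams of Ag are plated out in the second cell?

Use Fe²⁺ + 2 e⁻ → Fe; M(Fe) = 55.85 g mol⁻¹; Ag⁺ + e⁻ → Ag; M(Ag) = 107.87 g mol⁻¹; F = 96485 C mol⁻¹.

174 g

n(Fe) = 45.0 / 55.85 = 0.8057 mol.
Since Fe²⁺ + 2 e⁻ → Fe, n(e⁻) passed = 2 × 0.8057 = 1.611 mol.
Cells in series carry the same charge, so the same 1.611 mol of electrons passes through cell 2.
Ag⁺ + e⁻ → Ag, so n(Ag) = 1.611 / 1 = 1.611 mol.
m(Ag) = 1.611 × 107.87 = 174 g.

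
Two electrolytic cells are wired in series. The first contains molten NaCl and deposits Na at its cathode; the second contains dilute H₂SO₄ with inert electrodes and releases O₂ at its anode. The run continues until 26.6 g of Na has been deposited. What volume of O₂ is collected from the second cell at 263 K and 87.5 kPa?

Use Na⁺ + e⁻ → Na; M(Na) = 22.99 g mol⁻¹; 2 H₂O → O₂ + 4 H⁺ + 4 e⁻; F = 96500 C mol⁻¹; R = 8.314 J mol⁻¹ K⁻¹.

7.23 L

n(Na) = 26.6 / 22.99 = 1.157 mol, so n(e⁻) = 1 × 1.157 = 1.157 mol.
The cells are in series, so the same 1.157 mol of electrons passes through the second cell.
2 H₂O → O₂ + 4 H⁺ + 4 e⁻ — 4 mol e⁻ per mol O₂, so n(O₂) = 1.157/4 = 0.2893 mol.
V = nRT/P = (0.2893 × 8.314 × 263) / (87.5 × 10³) = 0.00723 m³ = 7.23 L.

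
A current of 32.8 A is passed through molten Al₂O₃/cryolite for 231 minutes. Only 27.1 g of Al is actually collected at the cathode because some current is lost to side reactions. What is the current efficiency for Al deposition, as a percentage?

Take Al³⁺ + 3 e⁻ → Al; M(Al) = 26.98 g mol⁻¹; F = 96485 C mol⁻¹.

Q = I·t = 32.80 × 13860 = 454600 C; n(e⁻) = 454600/96485 = 4.712 mol.
Theoretical n(Al) = n(e⁻)/3 = 1.571 mol, i.e. m_theo = 1.571 × 26.98 = 42.37 g.
Efficiency = m_actual / m_theo = 27.1 / 42.37 = 64.0 %.

64.0 %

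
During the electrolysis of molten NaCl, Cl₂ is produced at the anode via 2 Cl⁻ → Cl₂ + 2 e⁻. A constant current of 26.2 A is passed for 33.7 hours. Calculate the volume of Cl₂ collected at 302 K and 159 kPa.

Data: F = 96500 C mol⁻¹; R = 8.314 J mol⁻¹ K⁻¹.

260 L

Q = I·t = 26.20 A × 121320 s = 3179000 C.
n(e⁻) = Q/F = 3179000 / 96500 = 32.94 mol.
2 electrons are transferred per Cl₂ molecule, so n(Cl₂) = 32.94 / 2 = 16.47 mol.
V = nRT/P = (16.47 × 8.314 × 302) / (159 × 10³ Pa) = 0.260 m³ = 260 L.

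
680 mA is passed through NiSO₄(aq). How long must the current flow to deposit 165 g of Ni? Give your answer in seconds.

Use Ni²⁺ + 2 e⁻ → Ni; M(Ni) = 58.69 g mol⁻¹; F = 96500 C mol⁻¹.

7.98 × 10⁵ s

n(Ni) = m/M = 165 / 58.69 = 2.811 mol.
Each Ni atom requires 2 electrons, so n(e⁻) = 2 × 2.811 = 5.623 mol.
Q = n(e⁻)·F = 5.623 × 96500 = 542600 C.
t = Q/I = 542600 / 0.6800 A = 797900 s.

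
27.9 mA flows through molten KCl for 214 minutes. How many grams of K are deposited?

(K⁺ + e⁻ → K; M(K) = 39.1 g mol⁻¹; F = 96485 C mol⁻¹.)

0.145 g

Q = I·t = 0.02790 A × 12840 s = 358.2 C.
n(e⁻) = Q/F = 358.2 / 96485 = 0.003713 mol.
K⁺ + e⁻ → K, so n(K) = n(e⁻)/1 = 0.003713 mol.
m = n·M = 0.003713 × 39.1 = 0.145 g.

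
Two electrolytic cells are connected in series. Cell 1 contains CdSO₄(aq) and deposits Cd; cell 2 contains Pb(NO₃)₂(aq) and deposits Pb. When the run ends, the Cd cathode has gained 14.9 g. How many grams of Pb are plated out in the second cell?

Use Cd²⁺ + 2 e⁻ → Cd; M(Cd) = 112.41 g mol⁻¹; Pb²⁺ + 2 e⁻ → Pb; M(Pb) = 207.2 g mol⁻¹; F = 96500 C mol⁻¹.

n(Cd) = 14.9 / 112.41 = 0.1326 mol.
Since Cd²⁺ + 2 e⁻ → Cd, n(e⁻) passed = 2 × 0.1326 = 0.2651 mol.
Cells in series carry the same charge, so the same 0.2651 mol of electrons passes through cell 2.
Pb²⁺ + 2 e⁻ → Pb, so n(Pb) = 0.2651 / 2 = 0.1326 mol.
m(Pb) = 0.1326 × 207.2 = 27.5 g.

27.5 g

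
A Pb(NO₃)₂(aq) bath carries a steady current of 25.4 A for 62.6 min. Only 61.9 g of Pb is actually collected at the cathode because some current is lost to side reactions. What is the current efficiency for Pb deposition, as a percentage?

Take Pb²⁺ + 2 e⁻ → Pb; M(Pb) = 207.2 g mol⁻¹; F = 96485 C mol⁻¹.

60.4 %

Q = I·t = 25.40 × 3756.0 = 95400 C; n(e⁻) = 95400/96485 = 0.9888 mol.
Theoretical n(Pb) = n(e⁻)/2 = 0.4944 mol, i.e. m_theo = 0.4944 × 207.2 = 102.4 g.
Efficiency = m_actual / m_theo = 61.9 / 102.4 = 60.4 %.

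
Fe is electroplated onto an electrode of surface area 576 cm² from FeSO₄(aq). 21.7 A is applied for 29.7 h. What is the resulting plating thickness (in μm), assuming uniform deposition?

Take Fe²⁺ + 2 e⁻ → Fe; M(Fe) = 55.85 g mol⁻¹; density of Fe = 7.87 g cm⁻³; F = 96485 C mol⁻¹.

Q = I·t = 21.70 × 106920 = 2320000 C; n(e⁻) = 24.05 mol.
n(Fe) = n(e⁻)/2 = 12.02 mol, so m = 12.02 × 55.85 = 671.5 g.
Volume = m/ρ = 671.5 / 7.87 = 85.33 cm³.
Thickness = V/A = 85.33 / 576 = 0.148 cm = 1480 μm.

1480 μm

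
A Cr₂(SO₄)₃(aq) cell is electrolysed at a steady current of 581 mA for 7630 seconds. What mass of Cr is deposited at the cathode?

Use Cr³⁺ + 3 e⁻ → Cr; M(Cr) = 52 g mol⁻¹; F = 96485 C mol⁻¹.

Q = I·t = 0.5810 A × 7630.0 s = 4433 C.
n(e⁻) = Q/F = 4433 / 96485 = 0.04595 mol.
Cr³⁺ + 3 e⁻ → Cr, so n(Cr) = n(e⁻)/3 = 0.01532 mol.
m = n·M = 0.01532 × 52 = 0.796 g.

0.796 g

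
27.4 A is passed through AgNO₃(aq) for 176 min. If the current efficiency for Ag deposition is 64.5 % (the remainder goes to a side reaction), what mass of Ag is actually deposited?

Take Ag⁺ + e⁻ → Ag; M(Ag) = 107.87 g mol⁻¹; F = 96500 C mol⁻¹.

Q = I·t = 27.40 × 10560 = 289300 C.
n(e⁻) = 289300/96500 = 2.998 mol; theoretically n(Ag) = 2.998/1 = 2.998 mol, m_theo = 323.4 g.
At 64.5 % efficiency, m_actual = 0.645 × 323.4 = 209 g.

209 g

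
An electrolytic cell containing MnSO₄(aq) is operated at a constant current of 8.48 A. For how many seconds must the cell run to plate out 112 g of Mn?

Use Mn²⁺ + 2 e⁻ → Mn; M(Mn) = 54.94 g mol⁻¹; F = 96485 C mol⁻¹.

n(Mn) = m/M = 112 / 54.94 = 2.039 mol.
Each Mn atom requires 2 electrons, so n(e⁻) = 2 × 2.039 = 4.077 mol.
Q = n(e⁻)·F = 4.077 × 96485 = 393400 C.
t = Q/I = 393400 / 8.480 A = 46390 s.

46400 s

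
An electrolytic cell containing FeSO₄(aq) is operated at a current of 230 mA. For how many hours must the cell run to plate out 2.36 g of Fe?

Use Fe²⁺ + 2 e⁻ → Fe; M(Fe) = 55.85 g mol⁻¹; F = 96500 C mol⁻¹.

n(Fe) = m/M = 2.36 / 55.85 = 0.04226 mol.
Each Fe atom requires 2 electrons, so n(e⁻) = 2 × 0.04226 = 0.08451 mol.
Q = n(e⁻)·F = 0.08451 × 96500 = 8155 C.
t = Q/I = 8155 / 0.2300 A = 35460 s = 9.85 h.

9.85 h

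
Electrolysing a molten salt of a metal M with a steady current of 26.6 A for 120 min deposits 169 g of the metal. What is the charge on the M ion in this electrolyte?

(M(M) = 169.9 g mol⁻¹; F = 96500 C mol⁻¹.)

Q = I·t = 26.60 A × 7200.0 s = 191500 C, so n(e⁻) = 191500/96500 = 1.985 mol.
n(M) deposited = 169 / 169.9 = 0.9947 mol.
Electrons per atom = n(e⁻)/n(M) = 1.985 / 0.9947 = 2.00 ≈ 2, so the ion is M²⁺.

+2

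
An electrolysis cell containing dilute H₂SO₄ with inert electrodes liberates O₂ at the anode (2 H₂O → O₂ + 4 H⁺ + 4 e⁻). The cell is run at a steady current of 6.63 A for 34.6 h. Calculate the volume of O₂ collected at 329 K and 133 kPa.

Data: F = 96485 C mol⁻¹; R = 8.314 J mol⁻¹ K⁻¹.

Q = I·t = 6.630 A × 124560 s = 825800 C.
n(e⁻) = Q/F = 825800 / 96485 = 8.559 mol.
4 electrons are transferred per O₂ molecule, so n(O₂) = 8.559 / 4 = 2.140 mol.
V = nRT/P = (2.140 × 8.314 × 329) / (133 × 10³ Pa) = 0.0440 m³ = 44.0 L.

44.0 L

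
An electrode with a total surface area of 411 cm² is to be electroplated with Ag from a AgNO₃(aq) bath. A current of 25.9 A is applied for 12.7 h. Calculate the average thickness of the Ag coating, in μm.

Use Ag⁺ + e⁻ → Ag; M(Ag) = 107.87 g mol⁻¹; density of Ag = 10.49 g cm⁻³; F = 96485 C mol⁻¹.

3070 μm

Q = I·t = 25.90 × 45720 = 1184000 C; n(e⁻) = 12.27 mol.
n(Ag) = n(e⁻)/1 = 12.27 mol, so m = 12.27 × 107.87 = 1324 g.
Volume = m/ρ = 1324 / 10.49 = 126.2 cm³.
Thickness = V/A = 126.2 / 411 = 0.307 cm = 3070 μm.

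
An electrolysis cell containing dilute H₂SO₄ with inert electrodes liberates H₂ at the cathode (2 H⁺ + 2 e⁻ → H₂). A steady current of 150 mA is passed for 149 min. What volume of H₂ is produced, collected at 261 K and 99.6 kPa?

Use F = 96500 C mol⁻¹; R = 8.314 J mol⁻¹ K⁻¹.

Q = I·t = 0.1500 A × 8940.0 s = 1341 C.
n(e⁻) = Q/F = 1341 / 96500 = 0.01390 mol.
2 electrons are transferred per H₂ molecule, so n(H₂) = 0.01390 / 2 = 0.006948 mol.
V = nRT/P = (0.006948 × 8.314 × 261) / (99.6 × 10³ Pa) = 1.51 × 10⁻⁴ m³ = 0.151 L.

0.151 L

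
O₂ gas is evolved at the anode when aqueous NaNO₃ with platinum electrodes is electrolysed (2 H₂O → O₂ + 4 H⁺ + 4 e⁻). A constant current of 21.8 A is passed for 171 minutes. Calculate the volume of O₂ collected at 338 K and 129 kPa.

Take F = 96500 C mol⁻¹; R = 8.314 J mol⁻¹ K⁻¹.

12.6 L

Q = I·t = 21.80 A × 10260 s = 223700 C.
n(e⁻) = Q/F = 223700 / 96500 = 2.318 mol.
4 electrons are transferred per O₂ molecule, so n(O₂) = 2.318 / 4 = 0.5795 mol.
V = nRT/P = (0.5795 × 8.314 × 338) / (129 × 10³ Pa) = 0.0126 m³ = 12.6 L.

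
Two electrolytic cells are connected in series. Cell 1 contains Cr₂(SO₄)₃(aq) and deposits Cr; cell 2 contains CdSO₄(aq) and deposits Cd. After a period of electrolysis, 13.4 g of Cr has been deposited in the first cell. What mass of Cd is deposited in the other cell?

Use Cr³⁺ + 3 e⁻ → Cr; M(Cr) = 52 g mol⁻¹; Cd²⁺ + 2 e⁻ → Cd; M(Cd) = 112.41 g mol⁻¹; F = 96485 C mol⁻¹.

43.5 g

n(Cr) = 13.4 / 52 = 0.2577 mol.
Since Cr³⁺ + 3 e⁻ → Cr, n(e⁻) passed = 3 × 0.2577 = 0.7731 mol.
Cells in series carry the same charge, so the same 0.7731 mol of electrons passes through cell 2.
Cd²⁺ + 2 e⁻ → Cd, so n(Cd) = 0.7731 / 2 = 0.3865 mol.
m(Cd) = 0.3865 × 112.41 = 43.5 g.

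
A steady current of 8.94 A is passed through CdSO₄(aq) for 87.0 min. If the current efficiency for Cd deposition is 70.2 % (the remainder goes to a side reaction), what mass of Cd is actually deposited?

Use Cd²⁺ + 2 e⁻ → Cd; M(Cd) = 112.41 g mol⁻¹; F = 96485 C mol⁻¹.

19.1 g

Q = I·t = 8.940 × 5220.0 = 46670 C.
n(e⁻) = 46670/96485 = 0.4837 mol; theoretically n(Cd) = 0.4837/2 = 0.2418 mol, m_theo = 27.18 g.
At 70.2 % efficiency, m_actual = 0.702 × 27.18 = 19.1 g.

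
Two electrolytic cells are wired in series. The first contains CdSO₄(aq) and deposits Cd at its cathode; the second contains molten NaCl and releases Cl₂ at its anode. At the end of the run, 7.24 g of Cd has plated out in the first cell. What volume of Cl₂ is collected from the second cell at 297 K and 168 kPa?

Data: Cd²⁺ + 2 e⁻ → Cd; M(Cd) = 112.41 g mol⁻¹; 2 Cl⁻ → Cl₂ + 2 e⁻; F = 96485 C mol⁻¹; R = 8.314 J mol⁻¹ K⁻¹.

n(Cd) = 7.24 / 112.41 = 0.06441 mol, so n(e⁻) = 2 × 0.06441 = 0.1288 mol.
The cells are in series, so the same 0.1288 mol of electrons passes through the second cell.
2 Cl⁻ → Cl₂ + 2 e⁻ — 2 mol e⁻ per mol Cl₂, so n(Cl₂) = 0.1288/2 = 0.06441 mol.
V = nRT/P = (0.06441 × 8.314 × 297) / (168 × 10³) = 9.47 × 10⁻⁴ m³ = 0.947 L.

0.947 L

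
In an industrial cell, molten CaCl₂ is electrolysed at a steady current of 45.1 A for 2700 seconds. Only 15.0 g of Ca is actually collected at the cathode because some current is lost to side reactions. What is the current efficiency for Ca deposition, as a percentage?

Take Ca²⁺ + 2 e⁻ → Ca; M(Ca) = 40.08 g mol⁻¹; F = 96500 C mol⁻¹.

59.3 %

Q = I·t = 45.10 × 2700.0 = 121800 C; n(e⁻) = 121800/96500 = 1.262 mol.
Theoretical n(Ca) = n(e⁻)/2 = 0.6309 mol, i.e. m_theo = 0.6309 × 40.08 = 25.29 g.
Efficiency = m_actual / m_theo = 15.0 / 25.29 = 59.3 %.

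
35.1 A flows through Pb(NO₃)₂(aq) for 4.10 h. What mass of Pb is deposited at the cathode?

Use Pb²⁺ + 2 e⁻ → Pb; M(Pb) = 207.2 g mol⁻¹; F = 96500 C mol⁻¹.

556 g

Q = I·t = 35.10 A × 14760 s = 518100 C.
n(e⁻) = Q/F = 518100 / 96500 = 5.369 mol.
Pb²⁺ + 2 e⁻ → Pb, so n(Pb) = n(e⁻)/2 = 2.684 mol.
m = n·M = 2.684 × 207.2 = 556 g.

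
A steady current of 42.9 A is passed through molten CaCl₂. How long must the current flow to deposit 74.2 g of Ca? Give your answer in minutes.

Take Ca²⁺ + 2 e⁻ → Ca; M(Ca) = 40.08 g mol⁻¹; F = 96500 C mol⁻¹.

139 min

n(Ca) = m/M = 74.2 / 40.08 = 1.851 mol.
Each Ca atom requires 2 electrons, so n(e⁻) = 2 × 1.851 = 3.703 mol.
Q = n(e⁻)·F = 3.703 × 96500 = 357300 C.
t = Q/I = 357300 / 42.90 A = 8329 s = 139 min.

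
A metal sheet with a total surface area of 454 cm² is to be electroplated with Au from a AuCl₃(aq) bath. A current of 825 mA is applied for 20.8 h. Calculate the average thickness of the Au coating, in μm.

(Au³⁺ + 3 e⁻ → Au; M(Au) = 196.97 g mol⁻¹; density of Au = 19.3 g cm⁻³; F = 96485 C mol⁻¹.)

48.0 μm

Q = I·t = 0.8250 × 74880 = 61780 C; n(e⁻) = 0.6403 mol.
n(Au) = n(e⁻)/3 = 0.2134 mol, so m = 0.2134 × 196.97 = 42.04 g.
Volume = m/ρ = 42.04 / 19.3 = 2.178 cm³.
Thickness = V/A = 2.178 / 454 = 0.00480 cm = 48.0 μm.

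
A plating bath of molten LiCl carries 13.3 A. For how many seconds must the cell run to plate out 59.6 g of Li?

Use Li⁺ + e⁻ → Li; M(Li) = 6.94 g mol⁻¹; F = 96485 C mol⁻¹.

62300 s

n(Li) = m/M = 59.6 / 6.94 = 8.588 mol.
Each Li atom requires 1 electron, so n(e⁻) = 1 × 8.588 = 8.588 mol.
Q = n(e⁻)·F = 8.588 × 96485 = 828600 C.
t = Q/I = 828600 / 13.30 A = 62300 s.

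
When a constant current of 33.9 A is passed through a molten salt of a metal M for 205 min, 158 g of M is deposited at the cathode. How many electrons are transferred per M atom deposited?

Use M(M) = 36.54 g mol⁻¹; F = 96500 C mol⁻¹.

1

Q = I·t = 33.90 A × 12300 s = 417000 C, so n(e⁻) = 417000/96500 = 4.321 mol.
n(M) deposited = 158 / 36.54 = 4.324 mol.
Electrons per atom = n(e⁻)/n(M) = 4.321 / 4.324 = 0.999 ≈ 1, so the ion is M⁺.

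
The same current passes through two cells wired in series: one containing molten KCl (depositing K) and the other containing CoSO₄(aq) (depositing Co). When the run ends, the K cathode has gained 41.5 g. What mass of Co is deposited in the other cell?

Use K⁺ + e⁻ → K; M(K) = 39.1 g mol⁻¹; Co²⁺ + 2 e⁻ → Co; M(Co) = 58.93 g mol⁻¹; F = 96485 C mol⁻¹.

n(K) = 41.5 / 39.1 = 1.061 mol.
Since K⁺ + e⁻ → K, n(e⁻) passed = 1 × 1.061 = 1.061 mol.
Cells in series carry the same charge, so the same 1.061 mol of electrons passes through cell 2.
Co²⁺ + 2 e⁻ → Co, so n(Co) = 1.061 / 2 = 0.5307 mol.
m(Co) = 0.5307 × 58.93 = 31.3 g.

31.3 g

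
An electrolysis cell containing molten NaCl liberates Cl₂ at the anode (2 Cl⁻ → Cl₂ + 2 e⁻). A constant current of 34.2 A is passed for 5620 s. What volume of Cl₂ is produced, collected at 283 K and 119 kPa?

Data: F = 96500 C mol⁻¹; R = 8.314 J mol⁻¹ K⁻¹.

Q = I·t = 34.20 A × 5620.0 s = 192200 C.
n(e⁻) = Q/F = 192200 / 96500 = 1.992 mol.
2 electrons are transferred per Cl₂ molecule, so n(Cl₂) = 1.992 / 2 = 0.9959 mol.
V = nRT/P = (0.9959 × 8.314 × 283) / (119 × 10³ Pa) = 0.0197 m³ = 19.7 L.

19.7 L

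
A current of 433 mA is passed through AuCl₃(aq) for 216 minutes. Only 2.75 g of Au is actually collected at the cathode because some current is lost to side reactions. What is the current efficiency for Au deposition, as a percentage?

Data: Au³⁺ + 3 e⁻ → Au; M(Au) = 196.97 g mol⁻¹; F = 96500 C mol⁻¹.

72.0 %

Q = I·t = 0.4330 × 12960 = 5612 C; n(e⁻) = 5612/96500 = 0.05815 mol.
Theoretical n(Au) = n(e⁻)/3 = 0.01938 mol, i.e. m_theo = 0.01938 × 196.97 = 3.818 g.
Efficiency = m_actual / m_theo = 2.75 / 3.818 = 72.0 %.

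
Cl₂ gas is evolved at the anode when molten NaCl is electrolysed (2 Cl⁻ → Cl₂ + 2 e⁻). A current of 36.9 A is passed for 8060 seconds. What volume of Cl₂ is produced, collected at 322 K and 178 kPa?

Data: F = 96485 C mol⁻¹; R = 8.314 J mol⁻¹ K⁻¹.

Q = I·t = 36.90 A × 8060.0 s = 297400 C.
n(e⁻) = Q/F = 297400 / 96485 = 3.082 mol.
2 electrons are transferred per Cl₂ molecule, so n(Cl₂) = 3.082 / 2 = 1.541 mol.
V = nRT/P = (1.541 × 8.314 × 322) / (178 × 10³ Pa) = 0.0232 m³ = 23.2 L.

23.2 L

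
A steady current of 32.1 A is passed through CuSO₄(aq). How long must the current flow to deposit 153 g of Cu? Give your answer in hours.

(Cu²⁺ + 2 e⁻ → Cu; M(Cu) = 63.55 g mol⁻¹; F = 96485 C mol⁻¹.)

4.02 h

n(Cu) = m/M = 153 / 63.55 = 2.408 mol.
Each Cu atom requires 2 electrons, so n(e⁻) = 2 × 2.408 = 4.815 mol.
Q = n(e⁻)·F = 4.815 × 96485 = 464600 C.
t = Q/I = 464600 / 32.10 A = 14470 s = 4.02 h.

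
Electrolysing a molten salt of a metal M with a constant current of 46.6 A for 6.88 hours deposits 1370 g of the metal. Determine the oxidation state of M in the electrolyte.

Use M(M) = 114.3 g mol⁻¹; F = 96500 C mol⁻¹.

+1

Q = I·t = 46.60 A × 24768 s = 1154000 C, so n(e⁻) = 1154000/96500 = 11.96 mol.
n(M) deposited = 1370 / 114.3 = 11.99 mol.
Electrons per atom = n(e⁻)/n(M) = 11.96 / 11.99 = 0.998 ≈ 1, so the ion is M⁺.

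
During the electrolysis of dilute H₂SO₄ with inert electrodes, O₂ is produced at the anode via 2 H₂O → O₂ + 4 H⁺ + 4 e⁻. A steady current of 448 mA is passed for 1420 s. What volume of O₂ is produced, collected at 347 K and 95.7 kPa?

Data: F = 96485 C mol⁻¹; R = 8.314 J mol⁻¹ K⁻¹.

Q = I·t = 0.4480 A × 1420.0 s = 636.2 C.
n(e⁻) = Q/F = 636.2 / 96485 = 0.006593 mol.
4 electrons are transferred per O₂ molecule, so n(O₂) = 0.006593 / 4 = 0.001648 mol.
V = nRT/P = (0.001648 × 8.314 × 347) / (95.7 × 10³ Pa) = 4.97 × 10⁻⁵ m³ = 0.0497 L.

0.0497 L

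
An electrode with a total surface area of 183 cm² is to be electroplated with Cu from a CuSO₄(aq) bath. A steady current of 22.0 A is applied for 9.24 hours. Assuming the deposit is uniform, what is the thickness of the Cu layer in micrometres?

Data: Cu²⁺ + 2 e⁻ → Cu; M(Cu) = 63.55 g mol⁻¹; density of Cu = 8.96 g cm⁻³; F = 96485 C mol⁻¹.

1470 μm

Q = I·t = 22.00 × 33264 = 731800 C; n(e⁻) = 7.585 mol.
n(Cu) = n(e⁻)/2 = 3.792 mol, so m = 3.792 × 63.55 = 241.0 g.
Volume = m/ρ = 241.0 / 8.96 = 26.90 cm³.
Thickness = V/A = 26.90 / 183 = 0.147 cm = 1470 μm.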